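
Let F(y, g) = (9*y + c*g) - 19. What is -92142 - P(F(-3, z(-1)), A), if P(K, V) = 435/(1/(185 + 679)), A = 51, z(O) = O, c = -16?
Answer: -467982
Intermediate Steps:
F(y, g) = -19 - 16*g + 9*y (F(y, g) = (9*y - 16*g) - 19 = (-16*g + 9*y) - 19 = -19 - 16*g + 9*y)
P(K, V) = 375840 (P(K, V) = 435/(1/864) = 435*864 = 375840)
-92142 - P(F(-3, z(-1)), A) = -92142 - 1*375840 = -92142 - 375840 = -467982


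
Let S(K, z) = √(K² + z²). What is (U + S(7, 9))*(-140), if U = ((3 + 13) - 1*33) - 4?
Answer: 2940 - 140*√130 ≈ 1343.8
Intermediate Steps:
U = -21 (U = (16 - 33) - 4 = -17 - 4 = -21)
(U + S(7, 9))*(-140) = (-21 + √(7² + 9²))*(-140) = (-21 + √(49 + 81))*(-140) = (-21 + √130)*(-140) = 2940 - 140*√130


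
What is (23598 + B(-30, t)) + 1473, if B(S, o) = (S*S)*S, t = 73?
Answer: -1929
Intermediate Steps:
B(S, o) = S³ (B(S, o) = S²*S = S³)
(23598 + B(-30, t)) + 1473 = (23598 + (-30)³) + 1473 = (23598 - 27000) + 1473 = -3402 + 1473 = -1929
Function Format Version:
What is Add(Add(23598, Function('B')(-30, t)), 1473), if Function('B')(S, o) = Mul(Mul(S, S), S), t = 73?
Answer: -1929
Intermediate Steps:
Function('B')(S, o) = Pow(S, 3) (Function('B')(S, o) = Mul(Pow(S, 2), S) = Pow(S, 3))
Add(Add(23598, Function('B')(-30, t)), 1473) = Add(Add(23598, Pow(-30, 3)), 1473) = Add(Add(23598, -27000), 1473) = Add(-3402, 1473) = -1929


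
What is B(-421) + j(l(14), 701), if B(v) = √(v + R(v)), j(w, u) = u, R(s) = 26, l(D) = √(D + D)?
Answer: 701 + I*√395 ≈ 701.0 + 19.875*I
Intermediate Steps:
l(D) = √2*√D (l(D) = √(2*D) = √2*√D)
B(v) = √(26 + v) (B(v) = √(v + 26) = √(26 + v))
B(-421) + j(l(14), 701) = √(26 - 421) + 701 = √(-395) + 701 = I*√395 + 701 = 701 + I*√395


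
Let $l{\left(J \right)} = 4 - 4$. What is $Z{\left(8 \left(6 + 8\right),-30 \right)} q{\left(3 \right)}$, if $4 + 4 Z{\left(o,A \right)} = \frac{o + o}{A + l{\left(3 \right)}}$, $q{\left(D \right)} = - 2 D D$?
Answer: $\frac{258}{5} \approx 51.6$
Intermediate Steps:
$l{\left(J \right)} = 0$
$q{\left(D \right)} = - 2 D^{2}$
$Z{\left(o,A \right)} = -1 + \frac{o}{2 A}$ ($Z{\left(o,A \right)} = -1 + \frac{\left(o + o\right) \frac{1}{A + 0}}{4} = -1 + \frac{2 o \frac{1}{A}}{4} = -1 + \frac{o}{2 A}$)
$Z{\left(8 \left(6 + 8\right),-30 \right)} q{\left(3 \right)} = \frac{\frac{8 \left(6 + 8\right)}{2} - -30}{-30} \left(- 2 \cdot 3^{2}\right) = - \frac{\frac{8 \cdot 14}{2} + 30}{30} \left(\left(-2\right) 9\right) = - \frac{\frac{1}{2} \cdot 112 + 30}{30} \left(-18\right) = - \frac{56 + 30}{30} \left(-18\right) = \left(- \frac{1}{30}\right) 86 \left(-18\right) = \left(- \frac{43}{15}\right) \left(-18\right) = \frac{258}{5}$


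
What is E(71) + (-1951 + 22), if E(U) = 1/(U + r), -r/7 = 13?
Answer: -38581/20 ≈ -1929.1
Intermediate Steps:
r = -91 (r = -7*13 = -91)
E(U) = 1/(-91 + U) (E(U) = 1/(U - 91) = 1/(-91 + U))
E(71) + (-1951 + 22) = 1/(-91 + 71) + (-1951 + 22) = 1/(-20) - 1929 = -1/20 - 1929 = -38581/20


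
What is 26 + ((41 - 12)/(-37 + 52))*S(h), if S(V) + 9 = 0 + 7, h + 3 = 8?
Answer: 332/15 ≈ 22.133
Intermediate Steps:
h = 5 (h = -3 + 8 = 5)
S(V) = -2 (S(V) = -9 + (0 + 7) = -9 + 7 = -2)
26 + ((41 - 12)/(-37 + 52))*S(h) = 26 + ((41 - 12)/(-37 + 52))*(-2) = 26 + (29/15)*(-2) = 26 - 58/15 = 332/15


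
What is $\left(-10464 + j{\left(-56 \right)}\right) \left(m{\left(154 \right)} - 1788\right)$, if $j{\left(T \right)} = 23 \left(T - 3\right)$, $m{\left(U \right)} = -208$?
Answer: $23594716$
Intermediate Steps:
$j{\left(T \right)} = -69 + 23 T$ ($j{\left(T \right)} = 23 \left(T - 3\right) = 23 \left(-3 + T\right) = -69 + 23 T$)
$\left(-10464 + j{\left(-56 \right)}\right) \left(m{\left(154 \right)} - 1788\right) = \left(-10464 + \left(-69 + 23 \left(-56\right)\right)\right) \left(-208 - 1788\right) = \left(-10464 - 1357\right) \left(-1996\right) = \left(-11821\right) \left(-1996\right) = 23594716$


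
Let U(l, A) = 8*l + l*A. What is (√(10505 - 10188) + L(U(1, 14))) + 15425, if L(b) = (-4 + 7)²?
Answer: 15434 + √317 ≈ 15452.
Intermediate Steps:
U(l, A) = 8*l + A*l
L(b) = 9 (L(b) = 3² = 9)
(√(10505 - 10188) + L(U(1, 14))) + 15425 = (√(10505 - 10188) + 9) + 15425 = (√317 + 9) + 15425 = (9 + √317) + 15425 = 15434 + √317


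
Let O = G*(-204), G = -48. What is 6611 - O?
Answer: -3181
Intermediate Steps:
O = 9792 (O = -48*(-204) = 9792)
6611 - O = 6611 - 1*9792 = 6611 - 9792 = -3181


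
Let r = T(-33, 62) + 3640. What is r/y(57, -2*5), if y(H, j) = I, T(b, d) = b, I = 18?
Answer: 3607/18 ≈ 200.39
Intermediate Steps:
y(H, j) = 18
r = 3607 (r = -33 + 3640 = 3607)
r/y(57, -2*5) = 3607/18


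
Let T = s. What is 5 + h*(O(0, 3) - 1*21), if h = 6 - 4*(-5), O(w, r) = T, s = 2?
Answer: -489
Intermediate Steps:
T = 2
O(w, r) = 2
h = 26 (h = 6 + 20 = 26)
5 + h*(O(0, 3) - 1*21) = 5 + 26*(2 - 1*21) = 5 + 26*(2 - 21) = 5 + 26*(-19) = 5 - 494 = -489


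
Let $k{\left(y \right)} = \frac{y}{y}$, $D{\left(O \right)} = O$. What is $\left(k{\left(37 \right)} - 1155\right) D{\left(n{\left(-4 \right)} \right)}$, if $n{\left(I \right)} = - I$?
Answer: $-4616$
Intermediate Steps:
$k{\left(y \right)} = 1$
$\left(k{\left(37 \right)} - 1155\right) D{\left(n{\left(-4 \right)} \right)} = \left(1 - 1155\right) \left(\left(-1\right) \left(-4\right)\right) = \left(-1154\right) 4 = -4616$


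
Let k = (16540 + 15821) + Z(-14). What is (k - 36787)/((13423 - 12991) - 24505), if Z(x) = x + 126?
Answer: 4314/24073 ≈ 0.17920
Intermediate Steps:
Z(x) = 126 + x
k = 32473 (k = (16540 + 15821) + (126 - 14) = 32361 + 112 = 32473)
(k - 36787)/((13423 - 12991) - 24505) = (32473 - 36787)/((13423 - 12991) - 24505) = -4314/(432 - 24505) = -4314/(-24073) = -4314*(-1/24073) = 4314/24073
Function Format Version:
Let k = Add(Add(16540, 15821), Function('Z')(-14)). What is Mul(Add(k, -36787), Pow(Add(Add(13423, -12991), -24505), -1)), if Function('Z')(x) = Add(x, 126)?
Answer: Rational(4314, 24073) ≈ 0.17920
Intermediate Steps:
Function('Z')(x) = Add(126, x)
k = 32473 (k = Add(Add(16540, 15821), Add(126, -14)) = Add(32361, 112) = 32473)
Mul(Add(k, -36787), Pow(Add(Add(13423, -12991), -24505), -1)) = Mul(Add(32473, -36787), Pow(Add(Add(13423, -12991), -24505), -1)) = Mul(-4314, Pow(Add(432, -24505), -1)) = Mul(-4314, Pow(-24073, -1)) = Mul(-4314, Rational(-1, 24073)) = Rational(4314, 24073)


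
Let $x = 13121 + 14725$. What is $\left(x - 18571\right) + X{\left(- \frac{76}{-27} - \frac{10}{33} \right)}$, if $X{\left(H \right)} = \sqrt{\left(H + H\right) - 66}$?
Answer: $9275 + \frac{i \sqrt{597630}}{99} \approx 9275.0 + 7.8087 i$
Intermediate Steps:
$X{\left(H \right)} = \sqrt{-66 + 2 H}$ ($X{\left(H \right)} = \sqrt{2 H - 66} = \sqrt{-66 + 2 H}$)
$x = 27846$
$\left(x - 18571\right) + X{\left(- \frac{76}{-27} - \frac{10}{33} \right)} = \left(27846 - 18571\right) + \sqrt{-66 + 2 \left(- \frac{76}{-27} - \frac{10}{33}\right)} = 9275 + \sqrt{-66 + 2 \left(\left(-76\right) \left(- \frac{1}{27}\right) - \frac{10}{33}\right)} = 9275 + \sqrt{-66 + 2 \left(\frac{76}{27} - \frac{10}{33}\right)} = 9275 + \sqrt{-66 + 2 \cdot \frac{746}{297}} = 9275 + \sqrt{-66 + \frac{1492}{297}} = 9275 + \sqrt{- \frac{18110}{297}} = 9275 + \frac{i \sqrt{597630}}{99}$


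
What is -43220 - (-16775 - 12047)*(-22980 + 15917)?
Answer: -203613006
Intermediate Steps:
-43220 - (-16775 - 12047)*(-22980 + 15917) = -43220 - (-28822)*(-7063) = -43220 - 1*203569786 = -43220 - 203569786 = -203613006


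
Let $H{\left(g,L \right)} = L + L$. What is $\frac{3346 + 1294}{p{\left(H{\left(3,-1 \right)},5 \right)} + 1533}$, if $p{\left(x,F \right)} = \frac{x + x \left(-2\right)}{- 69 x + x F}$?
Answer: $\frac{296960}{98113} \approx 3.0267$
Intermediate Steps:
$H{\left(g,L \right)} = 2 L$
$p{\left(x,F \right)} = - \frac{x}{- 69 x + F x}$ ($p{\left(x,F \right)} = \frac{x - 2 x}{- 69 x + F x} = \frac{\left(-1\right) x}{- 69 x + F x} = - \frac{x}{- 69 x + F x}$)
$\frac{3346 + 1294}{p{\left(H{\left(3,-1 \right)},5 \right)} + 1533} = \frac{3346 + 1294}{- \frac{1}{-69 + 5} + 1533} = \frac{4640}{- \frac{1}{-64} + 1533} = \frac{4640}{\left(-1\right) \left(- \frac{1}{64}\right) + 1533} = \frac{4640}{\frac{1}{64} + 1533} = \frac{4640}{\frac{98113}{64}} = 4640 \cdot \frac{64}{98113} = \frac{296960}{98113}$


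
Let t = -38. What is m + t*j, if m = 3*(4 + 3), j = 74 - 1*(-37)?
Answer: -4197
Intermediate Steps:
j = 111 (j = 74 + 37 = 111)
m = 21 (m = 3*7 = 21)
m + t*j = 21 - 38*111 = 21 - 4218 = -4197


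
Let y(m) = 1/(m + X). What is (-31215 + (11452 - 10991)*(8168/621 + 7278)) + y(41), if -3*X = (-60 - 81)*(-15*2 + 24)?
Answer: 498372105670/149661 ≈ 3.3300e+6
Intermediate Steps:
X = -282 (X = -(-60 - 81)*(-15*2 + 24)/3 = -(-47)*(-30 + 24) = -(-47)*(-6) = -⅓*846 = -282)
y(m) = 1/(-282 + m) (y(m) = 1/(m - 282) = 1/(-282 + m))
(-31215 + (11452 - 10991)*(8168/621 + 7278)) + y(41) = (-31215 + (11452 - 10991)*(8168/621 + 7278)) + 1/(-282 + 41) = (-31215 + 461*(8168*(1/621) + 7278)) + 1/(-241) = (-31215 + 461*(8168/621 + 7278)) - 1/241 = (-31215 + 461*(4527806/621)) - 1/241 = (-31215 + 2087318566/621) - 1/241 = 2067934051/621 - 1/241 = 498372105670/149661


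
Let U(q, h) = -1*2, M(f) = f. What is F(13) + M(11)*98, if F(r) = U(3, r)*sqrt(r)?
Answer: 1078 - 2*sqrt(13) ≈ 1070.8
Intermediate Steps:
U(q, h) = -2
F(r) = -2*sqrt(r)
F(13) + M(11)*98 = -2*sqrt(13) + 11*98 = -2*sqrt(13) + 1078 = 1078 - 2*sqrt(13)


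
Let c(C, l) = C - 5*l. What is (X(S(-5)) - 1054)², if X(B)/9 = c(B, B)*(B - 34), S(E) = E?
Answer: 65189476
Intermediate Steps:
X(B) = -36*B*(-34 + B) (X(B) = 9*((B - 5*B)*(B - 34)) = 9*((-4*B)*(-34 + B)) = 9*(-4*B*(-34 + B)) = -36*B*(-34 + B))
(X(S(-5)) - 1054)² = (36*(-5)*(34 - 1*(-5)) - 1054)² = (36*(-5)*(34 + 5) - 1054)² = (36*(-5)*39 - 1054)² = (-7020 - 1054)² = (-8074)² = 65189476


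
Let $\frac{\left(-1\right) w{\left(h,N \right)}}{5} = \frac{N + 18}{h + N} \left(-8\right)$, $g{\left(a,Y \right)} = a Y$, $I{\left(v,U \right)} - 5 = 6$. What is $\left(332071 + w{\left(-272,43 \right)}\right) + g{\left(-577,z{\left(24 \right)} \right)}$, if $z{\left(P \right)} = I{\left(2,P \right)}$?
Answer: $\frac{74588356}{229} \approx 3.2571 \cdot 10^{5}$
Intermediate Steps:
$I{\left(v,U \right)} = 11$ ($I{\left(v,U \right)} = 5 + 6 = 11$)
$z{\left(P \right)} = 11$
$g{\left(a,Y \right)} = Y a$
$w{\left(h,N \right)} = \frac{40 \left(18 + N\right)}{N + h}$ ($w{\left(h,N \right)} = - 5 \frac{N + 18}{h + N} \left(-8\right) = - 5 \frac{18 + N}{N + h} \left(-8\right) = - 5 \left(- \frac{8 \left(18 + N\right)}{N + h}\right) = \frac{40 \left(18 + N\right)}{N + h}$)
$\left(332071 + w{\left(-272,43 \right)}\right) + g{\left(-577,z{\left(24 \right)} \right)} = \left(332071 + \frac{40 \left(18 + 43\right)}{43 - 272}\right) + 11 \left(-577\right) = \left(332071 + 40 \frac{1}{-229} \cdot 61\right) - 6347 = \left(332071 + 40 \left(- \frac{1}{229}\right) 61\right) - 6347 = \left(332071 - \frac{2440}{229}\right) - 6347 = \frac{76041819}{229} - 6347 = \frac{74588356}{229}$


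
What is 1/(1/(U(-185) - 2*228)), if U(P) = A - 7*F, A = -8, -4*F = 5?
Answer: -1821/4 ≈ -455.25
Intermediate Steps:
F = -5/4 (F = -¼*5 = -5/4 ≈ -1.2500)
U(P) = ¾ (U(P) = -8 - 7*(-5/4) = -8 + 35/4 = ¾)
1/(1/(U(-185) - 2*228)) = 1/(1/(¾ - 2*228)) = 1/(1/(¾ - 456)) = 1/(1/(-1821/4)) = 1/(-4/1821) = -1821/4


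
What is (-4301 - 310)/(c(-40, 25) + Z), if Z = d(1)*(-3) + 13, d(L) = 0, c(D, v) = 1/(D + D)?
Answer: -368880/1039 ≈ -355.03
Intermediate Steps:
c(D, v) = 1/(2*D)
Z = 13 (Z = 0*(-3) + 13 = 0 + 13 = 13)
(-4301 - 310)/(c(-40, 25) + Z) = (-4301 - 310)/((½)/(-40) + 13) = -4611/((½)*(-1/40) + 13) = -4611/(-1/80 + 13) = -4611/1039/80 = -4611*80/1039 = -368880/1039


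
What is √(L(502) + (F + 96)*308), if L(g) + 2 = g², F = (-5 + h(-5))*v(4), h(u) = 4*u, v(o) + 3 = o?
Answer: 3*√30430 ≈ 523.33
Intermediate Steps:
v(o) = -3 + o
F = -25 (F = (-5 + 4*(-5))*(-3 + 4) = (-5 - 20)*1 = -25*1 = -25)
L(g) = -2 + g²
√(L(502) + (F + 96)*308) = √((-2 + 502²) + (-25 + 96)*308) = √((-2 + 252004) + 71*308) = √(252002 + 21868) = √273870 = 3*√30430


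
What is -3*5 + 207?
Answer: 192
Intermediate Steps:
-3*5 + 207 = -15 + 207 = 192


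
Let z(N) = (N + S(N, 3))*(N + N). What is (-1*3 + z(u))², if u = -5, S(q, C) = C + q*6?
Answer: 100489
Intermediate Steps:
S(q, C) = C + 6*q
z(N) = 2*N*(3 + 7*N) (z(N) = (N + (3 + 6*N))*(N + N) = (3 + 7*N)*(2*N) = 2*N*(3 + 7*N))
(-1*3 + z(u))² = (-1*3 + 2*(-5)*(3 + 7*(-5)))² = (-3 + 2*(-5)*(3 - 35))² = (-3 + 2*(-5)*(-32))² = (-3 + 320)² = 317² = 100489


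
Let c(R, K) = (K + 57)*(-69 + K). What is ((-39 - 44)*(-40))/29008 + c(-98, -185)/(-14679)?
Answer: -15970961/7603722 ≈ -2.1004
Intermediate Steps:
c(R, K) = (-69 + K)*(57 + K) (c(R, K) = (57 + K)*(-69 + K) = (-69 + K)*(57 + K))
((-39 - 44)*(-40))/29008 + c(-98, -185)/(-14679) = ((-39 - 44)*(-40))/29008 + (-3933 + (-185)² - 12*(-185))/(-14679) = -83*(-40)*(1/29008) + (-3933 + 34225 + 2220)*(-1/14679) = 3320*(1/29008) + 32512*(-1/14679) = 415/3626 - 32512/14679 = -15970961/7603722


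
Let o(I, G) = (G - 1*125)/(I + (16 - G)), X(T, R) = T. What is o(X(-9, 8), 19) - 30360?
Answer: -182107/6 ≈ -30351.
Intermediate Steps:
o(I, G) = (-125 + G)/(16 + I - G) (o(I, G) = (G - 125)/(16 + I - G) = (-125 + G)/(16 + I - G))
o(X(-9, 8), 19) - 30360 = (-125 + 19)/(16 - 9 - 1*19) - 30360 = -106/(16 - 9 - 19) - 30360 = -106/(-12) - 30360 = -1/12*(-106) - 30360 = 53/6 - 30360 = -182107/6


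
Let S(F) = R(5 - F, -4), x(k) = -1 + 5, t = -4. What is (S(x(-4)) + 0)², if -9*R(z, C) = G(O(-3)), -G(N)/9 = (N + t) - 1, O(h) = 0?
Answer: 25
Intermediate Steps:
x(k) = 4
G(N) = 45 - 9*N (G(N) = -9*((N - 4) - 1) = -9*((-4 + N) - 1) = -9*(-5 + N) = 45 - 9*N)
R(z, C) = -5 (R(z, C) = -(45 - 9*0)/9 = -(45 + 0)/9 = -⅑*45 = -5)
S(F) = -5
(S(x(-4)) + 0)² = (-5 + 0)² = (-5)² = 25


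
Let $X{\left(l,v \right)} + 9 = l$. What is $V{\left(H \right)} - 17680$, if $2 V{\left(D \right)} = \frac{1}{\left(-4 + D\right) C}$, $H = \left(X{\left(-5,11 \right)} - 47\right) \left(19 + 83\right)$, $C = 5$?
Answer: $- \frac{1100756801}{62260} \approx -17680.0$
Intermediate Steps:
$X{\left(l,v \right)} = -9 + l$
$H = -6222$ ($H = \left(\left(-9 - 5\right) - 47\right) \left(19 + 83\right) = \left(-14 - 47\right) 102 = \left(-61\right) 102 = -6222$)
$V{\left(D \right)} = \frac{1}{2 \left(-20 + 5 D\right)}$ ($V{\left(D \right)} = \frac{1}{2 \left(-4 + D\right) 5} = \frac{1}{2 \left(-20 + 5 D\right)}$)
$V{\left(H \right)} - 17680 = \frac{1}{10 \left(-4 - 6222\right)} - 17680 = \frac{1}{10 \left(-6226\right)} - 17680 = \frac{1}{10} \left(- \frac{1}{6226}\right) - 17680 = - \frac{1}{62260} - 17680 = - \frac{1100756801}{62260}$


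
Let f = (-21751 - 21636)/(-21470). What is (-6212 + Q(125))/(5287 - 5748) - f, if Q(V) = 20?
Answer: 112940833/9897670 ≈ 11.411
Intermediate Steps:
f = 43387/21470 (f = -43387*(-1/21470) = 43387/21470 ≈ 2.0208)
(-6212 + Q(125))/(5287 - 5748) - f = (-6212 + 20)/(5287 - 5748) - 1*43387/21470 = -6192/(-461) - 43387/21470 = -6192*(-1/461) - 43387/21470 = 6192/461 - 43387/21470 = 112940833/9897670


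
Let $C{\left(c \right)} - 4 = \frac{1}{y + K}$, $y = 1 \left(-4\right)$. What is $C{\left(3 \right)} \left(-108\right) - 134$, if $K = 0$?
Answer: $-539$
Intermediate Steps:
$y = -4$
$C{\left(c \right)} = \frac{15}{4}$ ($C{\left(c \right)} = 4 + \frac{1}{-4 + 0} = 4 + \frac{1}{-4} = 4 - \frac{1}{4} = \frac{15}{4}$)
$C{\left(3 \right)} \left(-108\right) - 134 = \frac{15}{4} \left(-108\right) - 134 = -405 - 134 = -539$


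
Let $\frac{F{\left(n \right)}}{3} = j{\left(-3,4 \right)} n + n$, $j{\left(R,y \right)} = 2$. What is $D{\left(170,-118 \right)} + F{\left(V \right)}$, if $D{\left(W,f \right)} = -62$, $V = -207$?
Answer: $-1925$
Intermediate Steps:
$F{\left(n \right)} = 9 n$ ($F{\left(n \right)} = 3 \left(2 n + n\right) = 3 \cdot 3 n = 9 n$)
$D{\left(170,-118 \right)} + F{\left(V \right)} = -62 + 9 \left(-207\right) = -62 - 1863 = -1925$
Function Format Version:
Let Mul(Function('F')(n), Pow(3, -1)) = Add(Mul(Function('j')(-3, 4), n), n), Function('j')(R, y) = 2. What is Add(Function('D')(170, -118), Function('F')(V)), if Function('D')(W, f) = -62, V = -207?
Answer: -1925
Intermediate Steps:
Function('F')(n) = Mul(9, n) (Function('F')(n) = Mul(3, Add(Mul(2, n), n)) = Mul(3, Mul(3, n)) = Mul(9, n))
Add(Function('D')(170, -118), Function('F')(V)) = Add(-62, Mul(9, -207)) = Add(-62, -1863) = -1925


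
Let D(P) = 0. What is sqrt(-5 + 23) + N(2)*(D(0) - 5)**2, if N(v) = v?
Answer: 50 + 3*sqrt(2) ≈ 54.243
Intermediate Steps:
sqrt(-5 + 23) + N(2)*(D(0) - 5)**2 = sqrt(-5 + 23) + 2*(0 - 5)**2 = sqrt(18) + 2*(-5)**2 = 3*sqrt(2) + 2*25 = 3*sqrt(2) + 50 = 50 + 3*sqrt(2)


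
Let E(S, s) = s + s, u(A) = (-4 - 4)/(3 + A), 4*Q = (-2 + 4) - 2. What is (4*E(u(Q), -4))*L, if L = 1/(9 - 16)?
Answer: 32/7 ≈ 4.5714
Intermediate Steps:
Q = 0 (Q = ((-2 + 4) - 2)/4 = (2 - 2)/4 = (¼)*0 = 0)
u(A) = -8/(3 + A)
E(S, s) = 2*s
L = -⅐ (L = 1/(-7) = -⅐ ≈ -0.14286)
(4*E(u(Q), -4))*L = (4*(2*(-4)))*(-⅐) = (4*(-8))*(-⅐) = -32*(-⅐) = 32/7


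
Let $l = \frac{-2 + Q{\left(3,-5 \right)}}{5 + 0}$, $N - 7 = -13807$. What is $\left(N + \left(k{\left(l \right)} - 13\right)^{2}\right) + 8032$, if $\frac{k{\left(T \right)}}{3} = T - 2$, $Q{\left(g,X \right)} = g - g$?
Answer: $- \frac{133999}{25} \approx -5360.0$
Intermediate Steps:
$N = -13800$ ($N = 7 - 13807 = -13800$)
$Q{\left(g,X \right)} = 0$
$l = - \frac{2}{5}$ ($l = \frac{-2 + 0}{5 + 0} = - \frac{2}{5} \approx -0.4$)
$k{\left(T \right)} = -6 + 3 T$ ($k{\left(T \right)} = 3 \left(T - 2\right) = 3 \left(-2 + T\right) = -6 + 3 T$)
$\left(N + \left(k{\left(l \right)} - 13\right)^{2}\right) + 8032 = \left(-13800 + \left(\left(-6 + 3 \left(- \frac{2}{5}\right)\right) - 13\right)^{2}\right) + 8032 = \left(-13800 + \left(\left(-6 - \frac{6}{5}\right) - 13\right)^{2}\right) + 8032 = \left(-13800 + \left(- \frac{36}{5} - 13\right)^{2}\right) + 8032 = \left(-13800 + \left(- \frac{101}{5}\right)^{2}\right) + 8032 = \left(-13800 + \frac{10201}{25}\right) + 8032 = - \frac{334799}{25} + 8032 = - \frac{133999}{25}$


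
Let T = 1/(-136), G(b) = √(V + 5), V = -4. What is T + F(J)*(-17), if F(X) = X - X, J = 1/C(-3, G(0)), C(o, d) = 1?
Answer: -1/136 ≈ -0.0073529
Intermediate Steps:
G(b) = 1 (G(b) = √(-4 + 5) = √1 = 1)
T = -1/136 (T = 1*(-1/136) = -1/136 ≈ -0.0073529)
J = 1 (J = 1/1 = 1)
F(X) = 0
T + F(J)*(-17) = -1/136 + 0*(-17) = -1/136 + 0 = -1/136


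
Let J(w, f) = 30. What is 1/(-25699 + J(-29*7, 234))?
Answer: -1/25669 ≈ -3.8958e-5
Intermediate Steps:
1/(-25699 + J(-29*7, 234)) = 1/(-25699 + 30) = 1/(-25669) = -1/25669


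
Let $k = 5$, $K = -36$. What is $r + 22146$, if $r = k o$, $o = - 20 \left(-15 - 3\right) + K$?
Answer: $23766$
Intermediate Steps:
$o = 324$ ($o = - 20 \left(-15 - 3\right) - 36 = \left(-20\right) \left(-18\right) - 36 = 360 - 36 = 324$)
$r = 1620$ ($r = 5 \cdot 324 = 1620$)
$r + 22146 = 1620 + 22146 = 23766$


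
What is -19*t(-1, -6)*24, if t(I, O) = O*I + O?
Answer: 0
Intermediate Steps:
t(I, O) = O + I*O (t(I, O) = I*O + O = O + I*O)
-19*t(-1, -6)*24 = -(-114)*(1 - 1)*24 = -(-114)*0*24 = -19*0*24 = 0*24 = 0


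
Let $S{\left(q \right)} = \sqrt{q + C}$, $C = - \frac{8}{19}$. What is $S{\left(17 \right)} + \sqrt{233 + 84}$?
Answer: $\sqrt{317} + \frac{3 \sqrt{665}}{19} \approx 21.876$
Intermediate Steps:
$C = - \frac{8}{19}$ ($C = \left(-8\right) \frac{1}{19} = - \frac{8}{19} \approx -0.42105$)
$S{\left(q \right)} = \sqrt{- \frac{8}{19} + q}$ ($S{\left(q \right)} = \sqrt{q - \frac{8}{19}} = \sqrt{- \frac{8}{19} + q}$)
$S{\left(17 \right)} + \sqrt{233 + 84} = \frac{\sqrt{-152 + 361 \cdot 17}}{19} + \sqrt{233 + 84} = \frac{\sqrt{-152 + 6137}}{19} + \sqrt{317} = \frac{\sqrt{5985}}{19} + \sqrt{317} = \frac{3 \sqrt{665}}{19} + \sqrt{317} = \sqrt{317} + \frac{3 \sqrt{665}}{19}$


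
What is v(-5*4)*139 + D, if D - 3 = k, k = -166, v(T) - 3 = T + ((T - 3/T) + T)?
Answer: -161303/20 ≈ -8065.1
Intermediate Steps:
v(T) = 3 - 3/T + 3*T (v(T) = 3 + (T + ((T - 3/T) + T)) = 3 + (T + (-3/T + 2*T)) = 3 + (-3/T + 3*T) = 3 - 3/T + 3*T)
D = -163 (D = 3 - 166 = -163)
v(-5*4)*139 + D = (3 - 3/((-5*4)) + 3*(-5*4))*139 - 163 = (3 - 3/(-20) + 3*(-20))*139 - 163 = (3 - 3*(-1/20) - 60)*139 - 163 = (3 + 3/20 - 60)*139 - 163 = -1137/20*139 - 163 = -158043/20 - 163 = -161303/20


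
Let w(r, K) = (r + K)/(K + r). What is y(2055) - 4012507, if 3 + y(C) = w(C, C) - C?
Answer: -4014564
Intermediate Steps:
w(r, K) = 1 (w(r, K) = (K + r)/(K + r) = 1)
y(C) = -2 - C (y(C) = -3 + (1 - C) = -2 - C)
y(2055) - 4012507 = (-2 - 1*2055) - 4012507 = (-2 - 2055) - 4012507 = -2057 - 4012507 = -4014564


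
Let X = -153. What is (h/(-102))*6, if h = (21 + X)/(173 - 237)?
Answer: -33/272 ≈ -0.12132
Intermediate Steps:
h = 33/16 (h = (21 - 153)/(173 - 237) = -132/(-64) = -132*(-1/64) = 33/16 ≈ 2.0625)
(h/(-102))*6 = ((33/16)/(-102))*6 = ((33/16)*(-1/102))*6 = -11/544*6 = -33/272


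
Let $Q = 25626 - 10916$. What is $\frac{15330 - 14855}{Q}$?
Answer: $\frac{95}{2942} \approx 0.032291$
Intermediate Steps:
$Q = 14710$
$\frac{15330 - 14855}{Q} = \frac{15330 - 14855}{14710} = \left(15330 - 14855\right) \frac{1}{14710} = 475 \cdot \frac{1}{14710} = \frac{95}{2942}$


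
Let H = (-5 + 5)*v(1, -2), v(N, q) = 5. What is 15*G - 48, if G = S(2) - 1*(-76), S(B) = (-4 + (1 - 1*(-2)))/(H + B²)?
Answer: 4353/4 ≈ 1088.3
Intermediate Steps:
H = 0 (H = (-5 + 5)*5 = 0*5 = 0)
S(B) = -1/B² (S(B) = (-4 + (1 - 1*(-2)))/(0 + B²) = (-4 + (1 + 2))/(B²) = (-4 + 3)/B² = -1/B²)
G = 303/4 (G = -1/2² - 1*(-76) = -1*¼ + 76 = -¼ + 76 = 303/4 ≈ 75.750)
15*G - 48 = 15*(303/4) - 48 = 4545/4 - 48 = 4353/4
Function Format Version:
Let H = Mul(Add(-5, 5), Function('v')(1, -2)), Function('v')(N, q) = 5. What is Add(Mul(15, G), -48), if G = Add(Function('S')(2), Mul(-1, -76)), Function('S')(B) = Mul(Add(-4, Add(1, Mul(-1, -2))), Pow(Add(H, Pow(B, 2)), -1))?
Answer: Rational(4353, 4) ≈ 1088.3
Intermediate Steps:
H = 0 (H = Mul(Add(-5, 5), 5) = Mul(0, 5) = 0)
Function('S')(B) = Mul(-1, Pow(B, -2)) (Function('S')(B) = Mul(Add(-4, Add(1, Mul(-1, -2))), Pow(Add(0, Pow(B, 2)), -1)) = Mul(Add(-4, Add(1, 2)), Pow(Pow(B, 2), -1)) = Mul(Add(-4, 3), Pow(B, -2)) = Mul(-1, Pow(B, -2)))
G = Rational(303, 4) (G = Add(Mul(-1, Pow(2, -2)), Mul(-1, -76)) = Add(Mul(-1, Rational(1, 4)), 76) = Add(Rational(-1, 4), 76) = Rational(303, 4) ≈ 75.750)
Add(Mul(15, G), -48) = Add(Mul(15, Rational(303, 4)), -48) = Add(Rational(4545, 4), -48) = Rational(4353, 4)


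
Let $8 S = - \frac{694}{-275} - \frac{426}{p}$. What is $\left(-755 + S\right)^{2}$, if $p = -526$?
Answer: $\frac{190621221703221409}{334777960000} \approx 5.694 \cdot 10^{5}$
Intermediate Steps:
$S = \frac{241097}{578600}$ ($S = \frac{- \frac{694}{-275} - \frac{426}{-526}}{8} = \frac{\left(-694\right) \left(- \frac{1}{275}\right) - - \frac{213}{263}}{8} = \frac{\frac{694}{275} + \frac{213}{263}}{8} = \frac{1}{8} \cdot \frac{241097}{72325} = \frac{241097}{578600} \approx 0.41669$)
$\left(-755 + S\right)^{2} = \left(-755 + \frac{241097}{578600}\right)^{2} = \left(- \frac{436601903}{578600}\right)^{2} = \frac{190621221703221409}{334777960000}$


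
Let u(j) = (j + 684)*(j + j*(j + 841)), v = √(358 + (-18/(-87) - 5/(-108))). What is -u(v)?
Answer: -856123387/1566 - 1804928545*√97618263/1634904 ≈ -1.1454e+7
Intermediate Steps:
v = √97618263/522 (v = √(358 + (-18*(-1/87) - 5*(-1/108))) = √(358 + (6/29 + 5/108)) = √(358 + 793/3132) = √(1122049/3132) = √97618263/522 ≈ 18.928)
u(j) = (684 + j)*(j + j*(841 + j))
-u(v) = -√97618263/522*(575928 + (√97618263/522)² + 1526*(√97618263/522)) = -√97618263/522*(575928 + 1122049/3132 + 763*√97618263/261) = -√97618263/522*(1804928545/3132 + 763*√97618263/261) = -√97618263*(1804928545/3132 + 763*√97618263/261)/522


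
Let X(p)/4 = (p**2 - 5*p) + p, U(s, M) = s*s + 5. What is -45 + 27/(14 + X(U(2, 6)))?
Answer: -8703/194 ≈ -44.861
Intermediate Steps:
U(s, M) = 5 + s**2 (U(s, M) = s**2 + 5 = 5 + s**2)
X(p) = -16*p + 4*p**2 (X(p) = 4*((p**2 - 5*p) + p) = 4*(p**2 - 4*p) = -16*p + 4*p**2)
-45 + 27/(14 + X(U(2, 6))) = -45 + 27/(14 + 4*(5 + 2**2)*(-4 + (5 + 2**2))) = -45 + 27/(14 + 4*(5 + 4)*(-4 + (5 + 4))) = -45 + 27/(14 + 4*9*(-4 + 9)) = -45 + 27/(14 + 4*9*5) = -45 + 27/(14 + 180) = -45 + 27/194 = -8703/194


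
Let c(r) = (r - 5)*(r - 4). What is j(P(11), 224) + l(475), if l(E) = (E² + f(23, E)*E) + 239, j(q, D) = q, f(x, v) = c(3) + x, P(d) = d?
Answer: 237750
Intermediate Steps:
c(r) = (-5 + r)*(-4 + r)
f(x, v) = 2 + x (f(x, v) = (20 + 3² - 9*3) + x = (20 + 9 - 27) + x = 2 + x)
l(E) = 239 + E² + 25*E (l(E) = (E² + (2 + 23)*E) + 239 = (E² + 25*E) + 239 = 239 + E² + 25*E)
j(P(11), 224) + l(475) = 11 + (239 + 475² + 25*475) = 11 + (239 + 225625 + 11875) = 11 + 237739 = 237750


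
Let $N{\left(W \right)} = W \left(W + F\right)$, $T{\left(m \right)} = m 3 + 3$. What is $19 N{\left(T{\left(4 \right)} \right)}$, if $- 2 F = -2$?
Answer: $4560$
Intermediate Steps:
$T{\left(m \right)} = 3 + 3 m$ ($T{\left(m \right)} = 3 m + 3 = 3 + 3 m$)
$F = 1$ ($F = \left(- \frac{1}{2}\right) \left(-2\right) = 1$)
$N{\left(W \right)} = W \left(1 + W\right)$ ($N{\left(W \right)} = W \left(W + 1\right) = W \left(1 + W\right)$)
$19 N{\left(T{\left(4 \right)} \right)} = 19 \left(3 + 3 \cdot 4\right) \left(1 + \left(3 + 3 \cdot 4\right)\right) = 19 \left(3 + 12\right) \left(1 + \left(3 + 12\right)\right) = 19 \cdot 15 \left(1 + 15\right) = 19 \cdot 15 \cdot 16 = 19 \cdot 240 = 4560$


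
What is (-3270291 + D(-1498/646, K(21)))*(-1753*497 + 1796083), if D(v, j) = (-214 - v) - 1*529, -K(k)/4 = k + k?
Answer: -977135556694186/323 ≈ -3.0252e+12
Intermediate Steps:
K(k) = -8*k (K(k) = -4*(k + k) = -8*k)
D(v, j) = -743 - v (D(v, j) = (-214 - v) - 529 = -743 - v)
(-3270291 + D(-1498/646, K(21)))*(-1753*497 + 1796083) = (-3270291 + (-743 - (-1498)/646))*(-1753*497 + 1796083) = (-3270291 + (-743 - (-1498)/646))*(-871241 + 1796083) = (-3270291 + (-743 - 1*(-749/323)))*924842 = (-3270291 + (-743 + 749/323))*924842 = (-3270291 - 239240/323)*924842 = -1056543233/323*924842 = -977135556694186/323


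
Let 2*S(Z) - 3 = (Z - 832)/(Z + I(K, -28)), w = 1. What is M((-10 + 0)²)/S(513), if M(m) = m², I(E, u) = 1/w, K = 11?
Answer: 10280000/1223 ≈ 8405.6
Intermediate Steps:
I(E, u) = 1 (I(E, u) = 1/1 = 1)
S(Z) = 3/2 + (-832 + Z)/(2*(1 + Z)) (S(Z) = 3/2 + ((Z - 832)/(Z + 1))/2 = 3/2 + ((-832 + Z)/(1 + Z))/2 = 3/2 + (-832 + Z)/(2*(1 + Z)))
M((-10 + 0)²)/S(513) = ((-10 + 0)²)²/(((-829 + 4*513)/(2*(1 + 513)))) = ((-10)²)²/(((½)*(-829 + 2052)/514)) = 100²/(((½)*(1/514)*1223)) = 10000/(1223/1028) = 10000*(1028/1223) = 10280000/1223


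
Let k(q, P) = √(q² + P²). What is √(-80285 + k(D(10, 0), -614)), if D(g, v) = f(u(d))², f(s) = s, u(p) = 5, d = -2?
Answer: √(-80285 + √377621) ≈ 282.26*I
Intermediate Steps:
D(g, v) = 25 (D(g, v) = 5² = 25)
k(q, P) = √(P² + q²)
√(-80285 + k(D(10, 0), -614)) = √(-80285 + √((-614)² + 25²)) = √(-80285 + √(376996 + 625)) = √(-80285 + √377621)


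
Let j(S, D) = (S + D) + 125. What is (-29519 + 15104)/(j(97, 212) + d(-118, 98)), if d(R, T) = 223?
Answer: -4805/219 ≈ -21.941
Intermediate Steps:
j(S, D) = 125 + D + S (j(S, D) = (D + S) + 125 = 125 + D + S)
(-29519 + 15104)/(j(97, 212) + d(-118, 98)) = (-29519 + 15104)/((125 + 212 + 97) + 223) = -14415/(434 + 223) = -14415/657 = -14415*1/657 = -4805/219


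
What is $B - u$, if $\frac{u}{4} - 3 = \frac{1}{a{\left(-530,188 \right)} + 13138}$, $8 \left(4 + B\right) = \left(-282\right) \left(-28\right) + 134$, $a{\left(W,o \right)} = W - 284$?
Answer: $\frac{12173027}{12324} \approx 987.75$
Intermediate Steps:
$a{\left(W,o \right)} = -284 + W$
$B = \frac{3999}{4}$ ($B = -4 + \frac{\left(-282\right) \left(-28\right) + 134}{8} = -4 + \frac{7896 + 134}{8} = -4 + \frac{1}{8} \cdot 8030 = -4 + \frac{4015}{4} = \frac{3999}{4} \approx 999.75$)
$u = \frac{36973}{3081}$ ($u = 12 + \frac{4}{\left(-284 - 530\right) + 13138} = 12 + \frac{4}{-814 + 13138} = 12 + \frac{4}{12324} = 12 + 4 \cdot \frac{1}{12324} = 12 + \frac{1}{3081} = \frac{36973}{3081} \approx 12.0$)
$B - u = \frac{3999}{4} - \frac{36973}{3081} = \frac{12173027}{12324}$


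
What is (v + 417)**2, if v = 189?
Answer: 367236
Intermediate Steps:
(v + 417)**2 = (189 + 417)**2 = 606**2 = 367236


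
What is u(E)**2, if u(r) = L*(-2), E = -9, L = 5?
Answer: 100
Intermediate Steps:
u(r) = -10 (u(r) = 5*(-2) = -10)
u(E)**2 = (-10)**2 = 100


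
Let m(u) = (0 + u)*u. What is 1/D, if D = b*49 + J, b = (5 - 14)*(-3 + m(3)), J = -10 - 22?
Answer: -1/2678 ≈ -0.00037341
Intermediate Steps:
J = -32
m(u) = u**2 (m(u) = u*u = u**2)
b = -54 (b = (5 - 14)*(-3 + 3**2) = -9*(-3 + 9) = -9*6 = -54)
D = -2678 (D = -54*49 - 32 = -2646 - 32 = -2678)
1/D = 1/(-2678) = -1/2678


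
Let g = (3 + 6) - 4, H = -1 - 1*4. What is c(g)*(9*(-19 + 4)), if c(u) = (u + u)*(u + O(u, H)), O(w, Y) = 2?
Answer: -9450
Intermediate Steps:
H = -5 (H = -1 - 4 = -5)
g = 5 (g = 9 - 4 = 5)
c(u) = 2*u*(2 + u) (c(u) = (u + u)*(u + 2) = (2*u)*(2 + u) = 2*u*(2 + u))
c(g)*(9*(-19 + 4)) = (2*5*(2 + 5))*(9*(-19 + 4)) = (2*5*7)*(9*(-15)) = 70*(-135) = -9450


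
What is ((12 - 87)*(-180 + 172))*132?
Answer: 79200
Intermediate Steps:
((12 - 87)*(-180 + 172))*132 = -75*(-8)*132 = 600*132 = 79200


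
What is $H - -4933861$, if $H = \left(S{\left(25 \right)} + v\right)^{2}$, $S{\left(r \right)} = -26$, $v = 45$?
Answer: $4934222$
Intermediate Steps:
$H = 361$ ($H = \left(-26 + 45\right)^{2} = 19^{2} = 361$)
$H - -4933861 = 361 - -4933861 = 361 + 4933861 = 4934222$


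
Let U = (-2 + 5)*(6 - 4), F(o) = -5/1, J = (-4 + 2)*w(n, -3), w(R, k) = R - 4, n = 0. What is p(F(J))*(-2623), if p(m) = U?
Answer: -15738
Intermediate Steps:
w(R, k) = -4 + R
J = 8 (J = (-4 + 2)*(-4 + 0) = -2*(-4) = 8)
F(o) = -5 (F(o) = -5*1 = -5)
U = 6 (U = 3*2 = 6)
p(m) = 6
p(F(J))*(-2623) = 6*(-2623) = -15738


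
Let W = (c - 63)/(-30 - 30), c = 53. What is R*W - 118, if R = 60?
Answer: -108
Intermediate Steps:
W = 1/6 (W = (53 - 63)/(-30 - 30) = -10/(-60) = -10*(-1/60) = 1/6 ≈ 0.16667)
R*W - 118 = 60*(1/6) - 118 = 10 - 118 = -108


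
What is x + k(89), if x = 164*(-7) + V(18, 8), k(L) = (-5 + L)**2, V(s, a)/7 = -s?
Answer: 5782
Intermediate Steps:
V(s, a) = -7*s (V(s, a) = 7*(-s) = -7*s)
x = -1274 (x = 164*(-7) - 7*18 = -1148 - 126 = -1274)
x + k(89) = -1274 + (-5 + 89)**2 = -1274 + 84**2 = -1274 + 7056 = 5782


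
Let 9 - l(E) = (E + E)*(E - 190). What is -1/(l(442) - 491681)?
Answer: 1/714440 ≈ 1.3997e-6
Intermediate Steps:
l(E) = 9 - 2*E*(-190 + E) (l(E) = 9 - (E + E)*(E - 190) = 9 - 2*E*(-190 + E))
-1/(l(442) - 491681) = -1/((9 - 2*442² + 380*442) - 491681) = -1/((9 - 2*195364 + 167960) - 491681) = -1/((9 - 390728 + 167960) - 491681) = -1/(-222759 - 491681) = -1/(-714440) = -1*(-1/714440) = 1/714440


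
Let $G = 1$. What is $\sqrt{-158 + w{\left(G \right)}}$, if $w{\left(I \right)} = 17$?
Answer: $i \sqrt{141} \approx 11.874 i$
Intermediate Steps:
$\sqrt{-158 + w{\left(G \right)}} = \sqrt{-158 + 17} = \sqrt{-141} = i \sqrt{141}$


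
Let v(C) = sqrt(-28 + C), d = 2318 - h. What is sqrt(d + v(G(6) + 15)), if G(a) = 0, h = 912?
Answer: sqrt(1406 + I*sqrt(13)) ≈ 37.497 + 0.0481*I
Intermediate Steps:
d = 1406 (d = 2318 - 1*912 = 2318 - 912 = 1406)
sqrt(d + v(G(6) + 15)) = sqrt(1406 + sqrt(-28 + (0 + 15))) = sqrt(1406 + sqrt(-28 + 15)) = sqrt(1406 + sqrt(-13)) = sqrt(1406 + I*sqrt(13))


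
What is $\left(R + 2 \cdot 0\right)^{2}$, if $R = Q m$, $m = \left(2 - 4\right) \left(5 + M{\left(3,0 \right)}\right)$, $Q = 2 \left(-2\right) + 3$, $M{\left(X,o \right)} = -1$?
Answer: $64$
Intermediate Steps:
$Q = -1$ ($Q = -4 + 3 = -1$)
$m = -8$ ($m = \left(2 - 4\right) \left(5 - 1\right) = \left(-2\right) 4 = -8$)
$R = 8$ ($R = \left(-1\right) \left(-8\right) = 8$)
$\left(R + 2 \cdot 0\right)^{2} = \left(8 + 2 \cdot 0\right)^{2} = \left(8 + 0\right)^{2} = 8^{2} = 64$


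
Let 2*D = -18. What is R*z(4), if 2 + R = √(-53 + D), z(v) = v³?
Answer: -128 + 64*I*√62 ≈ -128.0 + 503.94*I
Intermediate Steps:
D = -9 (D = (½)*(-18) = -9)
R = -2 + I*√62 (R = -2 + √(-53 - 9) = -2 + √(-62) = -2 + I*√62 ≈ -2.0 + 7.874*I)
R*z(4) = (-2 + I*√62)*4³ = (-2 + I*√62)*64 = -128 + 64*I*√62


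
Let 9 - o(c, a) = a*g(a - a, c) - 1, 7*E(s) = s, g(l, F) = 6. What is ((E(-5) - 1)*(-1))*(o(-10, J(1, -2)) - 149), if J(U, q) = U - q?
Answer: -1884/7 ≈ -269.14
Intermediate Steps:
E(s) = s/7
o(c, a) = 10 - 6*a (o(c, a) = 9 - (a*6 - 1) = 9 - (6*a - 1) = 9 - (-1 + 6*a) = 9 + (1 - 6*a) = 10 - 6*a)
((E(-5) - 1)*(-1))*(o(-10, J(1, -2)) - 149) = (((⅐)*(-5) - 1)*(-1))*((10 - 6*(1 - 1*(-2))) - 149) = ((-5/7 - 1)*(-1))*((10 - 6*(1 + 2)) - 149) = (-12/7*(-1))*((10 - 6*3) - 149) = 12*((10 - 18) - 149)/7 = 12*(-8 - 149)/7 = (12/7)*(-157) = -1884/7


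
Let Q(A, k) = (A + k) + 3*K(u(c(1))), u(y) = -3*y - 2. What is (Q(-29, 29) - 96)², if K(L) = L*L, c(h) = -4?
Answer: 41616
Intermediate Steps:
u(y) = -2 - 3*y
K(L) = L²
Q(A, k) = 300 + A + k (Q(A, k) = (A + k) + 3*(-2 - 3*(-4))² = (A + k) + 3*(-2 + 12)² = (A + k) + 3*10² = (A + k) + 3*100 = (A + k) + 300 = 300 + A + k)
(Q(-29, 29) - 96)² = ((300 - 29 + 29) - 96)² = (300 - 96)² = 204² = 41616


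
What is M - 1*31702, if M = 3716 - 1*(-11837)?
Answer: -16149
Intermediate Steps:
M = 15553 (M = 3716 + 11837 = 15553)
M - 1*31702 = 15553 - 1*31702 = 15553 - 31702 = -16149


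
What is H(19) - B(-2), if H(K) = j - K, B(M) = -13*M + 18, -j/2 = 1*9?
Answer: -81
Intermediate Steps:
j = -18 (j = -2*9 = -18)
B(M) = 18 - 13*M
H(K) = -18 - K
H(19) - B(-2) = (-18 - 1*19) - (18 - 13*(-2)) = (-18 - 19) - (18 + 26) = -37 - 1*44 = -37 - 44 = -81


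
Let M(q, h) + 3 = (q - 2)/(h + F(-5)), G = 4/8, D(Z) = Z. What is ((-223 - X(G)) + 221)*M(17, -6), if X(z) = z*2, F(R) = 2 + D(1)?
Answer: 24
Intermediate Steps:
F(R) = 3 (F(R) = 2 + 1 = 3)
G = ½ (G = 4*(⅛) = ½ ≈ 0.50000)
X(z) = 2*z
M(q, h) = -3 + (-2 + q)/(3 + h) (M(q, h) = -3 + (q - 2)/(h + 3) = -3 + (-2 + q)/(3 + h))
((-223 - X(G)) + 221)*M(17, -6) = ((-223 - 2/2) + 221)*((-11 + 17 - 3*(-6))/(3 - 6)) = ((-223 - 1*1) + 221)*((-11 + 17 + 18)/(-3)) = ((-223 - 1) + 221)*(-⅓*24) = (-224 + 221)*(-8) = -3*(-8) = 24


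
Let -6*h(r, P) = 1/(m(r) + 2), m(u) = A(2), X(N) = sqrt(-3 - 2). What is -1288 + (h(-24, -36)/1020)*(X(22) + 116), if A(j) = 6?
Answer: -15765149/12240 - I*sqrt(5)/48960 ≈ -1288.0 - 4.5671e-5*I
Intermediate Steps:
X(N) = I*sqrt(5) (X(N) = sqrt(-5) = I*sqrt(5))
m(u) = 6
h(r, P) = -1/48 (h(r, P) = -1/(6*(6 + 2)) = -1/6/8 = -1/6*1/8 = -1/48)
-1288 + (h(-24, -36)/1020)*(X(22) + 116) = -1288 + (-1/48/1020)*(I*sqrt(5) + 116) = -1288 + (-1/48*1/1020)*(116 + I*sqrt(5)) = -1288 - (116 + I*sqrt(5))/48960 = -1288 + (-29/12240 - I*sqrt(5)/48960) = -15765149/12240 - I*sqrt(5)/48960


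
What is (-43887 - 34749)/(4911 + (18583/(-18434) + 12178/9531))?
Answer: -13815909084744/862882838273 ≈ -16.011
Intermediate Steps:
(-43887 - 34749)/(4911 + (18583/(-18434) + 12178/9531)) = -78636/(4911 + (18583*(-1/18434) + 12178*(1/9531))) = -78636/(4911 + (-18583/18434 + 12178/9531)) = -78636/(4911 + 47374679/175694454) = -78636/862882838273/175694454 = -78636*175694454/862882838273 = -13815909084744/862882838273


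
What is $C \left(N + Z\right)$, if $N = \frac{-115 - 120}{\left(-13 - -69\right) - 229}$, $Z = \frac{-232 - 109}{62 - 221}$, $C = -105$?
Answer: $- \frac{3372530}{9169} \approx -367.82$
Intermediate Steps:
$Z = \frac{341}{159}$ ($Z = - \frac{341}{-159} = \left(-341\right) \left(- \frac{1}{159}\right) = \frac{341}{159} \approx 2.1447$)
$N = \frac{235}{173}$ ($N = - \frac{235}{\left(-13 + 69\right) - 229} = - \frac{235}{56 - 229} = - \frac{235}{-173} = \left(-235\right) \left(- \frac{1}{173}\right) = \frac{235}{173} \approx 1.3584$)
$C \left(N + Z\right) = - 105 \left(\frac{235}{173} + \frac{341}{159}\right) = \left(-105\right) \frac{96358}{27507} = - \frac{3372530}{9169}$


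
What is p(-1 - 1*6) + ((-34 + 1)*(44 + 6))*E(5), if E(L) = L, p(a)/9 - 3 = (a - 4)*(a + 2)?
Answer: -7728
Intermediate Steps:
p(a) = 27 + 9*(-4 + a)*(2 + a) (p(a) = 27 + 9*((a - 4)*(a + 2)) = 27 + 9*((-4 + a)*(2 + a)) = 27 + 9*(-4 + a)*(2 + a))
p(-1 - 1*6) + ((-34 + 1)*(44 + 6))*E(5) = (-45 - 18*(-1 - 1*6) + 9*(-1 - 1*6)²) + ((-34 + 1)*(44 + 6))*5 = (-45 - 18*(-1 - 6) + 9*(-1 - 6)²) - 33*50*5 = (-45 - 18*(-7) + 9*(-7)²) - 1650*5 = (-45 + 126 + 9*49) - 8250 = (-45 + 126 + 441) - 8250 = 522 - 8250 = -7728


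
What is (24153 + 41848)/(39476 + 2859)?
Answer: 66001/42335 ≈ 1.5590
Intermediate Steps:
(24153 + 41848)/(39476 + 2859) = 66001/42335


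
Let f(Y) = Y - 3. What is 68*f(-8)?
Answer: -748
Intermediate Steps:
f(Y) = -3 + Y
68*f(-8) = 68*(-3 - 8) = 68*(-11) = -748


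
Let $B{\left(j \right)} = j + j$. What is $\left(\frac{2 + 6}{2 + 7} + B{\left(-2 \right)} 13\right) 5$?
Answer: $- \frac{2300}{9} \approx -255.56$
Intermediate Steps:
$B{\left(j \right)} = 2 j$
$\left(\frac{2 + 6}{2 + 7} + B{\left(-2 \right)} 13\right) 5 = \left(\frac{2 + 6}{2 + 7} + 2 \left(-2\right) 13\right) 5 = \left(\frac{8}{9} - 52\right) 5 = \left(- \frac{460}{9}\right) 5 = - \frac{2300}{9}$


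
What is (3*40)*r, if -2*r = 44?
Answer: -2640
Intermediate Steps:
r = -22 (r = -½*44 = -22)
(3*40)*r = (3*40)*(-22) = 120*(-22) = -2640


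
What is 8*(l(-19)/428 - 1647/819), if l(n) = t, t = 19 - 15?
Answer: -155920/9737 ≈ -16.013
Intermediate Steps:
t = 4
l(n) = 4
8*(l(-19)/428 - 1647/819) = 8*(4/428 - 1647/819) = 8*(4*(1/428) - 1647*1/819) = 8*(1/107 - 183/91) = 8*(-19490/9737) = -155920/9737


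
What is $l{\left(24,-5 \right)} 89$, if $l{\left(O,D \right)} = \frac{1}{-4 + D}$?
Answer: $- \frac{89}{9} \approx -9.8889$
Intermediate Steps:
$l{\left(24,-5 \right)} 89 = \frac{1}{-4 - 5} \cdot 89 = \frac{1}{-9} \cdot 89 = \left(- \frac{1}{9}\right) 89 = - \frac{89}{9}$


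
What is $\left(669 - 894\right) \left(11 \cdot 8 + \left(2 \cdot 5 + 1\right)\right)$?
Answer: $-22275$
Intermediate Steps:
$\left(669 - 894\right) \left(11 \cdot 8 + \left(2 \cdot 5 + 1\right)\right) = - 225 \left(88 + \left(10 + 1\right)\right) = - 225 \left(88 + 11\right) = \left(-225\right) 99 = -22275$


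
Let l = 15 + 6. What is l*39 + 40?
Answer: 859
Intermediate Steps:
l = 21
l*39 + 40 = 21*39 + 40 = 819 + 40 = 859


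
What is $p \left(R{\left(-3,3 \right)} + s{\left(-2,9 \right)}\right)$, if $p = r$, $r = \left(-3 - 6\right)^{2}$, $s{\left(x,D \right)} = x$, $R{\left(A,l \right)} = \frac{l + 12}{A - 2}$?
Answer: $-405$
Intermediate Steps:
$R{\left(A,l \right)} = \frac{12 + l}{-2 + A}$
$r = 81$ ($r = \left(-9\right)^{2} = 81$)
$p = 81$
$p \left(R{\left(-3,3 \right)} + s{\left(-2,9 \right)}\right) = 81 \left(\frac{12 + 3}{-2 - 3} - 2\right) = 81 \left(\frac{1}{-5} \cdot 15 - 2\right) = 81 \left(\left(- \frac{1}{5}\right) 15 - 2\right) = 81 \left(-3 - 2\right) = 81 \left(-5\right) = -405$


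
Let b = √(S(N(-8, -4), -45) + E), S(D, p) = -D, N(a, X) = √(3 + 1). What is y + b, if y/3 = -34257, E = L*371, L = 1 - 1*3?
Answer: -102771 + 2*I*√186 ≈ -1.0277e+5 + 27.276*I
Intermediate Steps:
L = -2 (L = 1 - 3 = -2)
N(a, X) = 2 (N(a, X) = √4 = 2)
E = -742 (E = -2*371 = -742)
y = -102771 (y = 3*(-34257) = -102771)
b = 2*I*√186 (b = √(-1*2 - 742) = √(-2 - 742) = √(-744) = 2*I*√186 ≈ 27.276*I)
y + b = -102771 + 2*I*√186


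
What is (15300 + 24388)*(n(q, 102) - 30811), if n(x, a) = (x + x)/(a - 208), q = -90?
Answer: -64806257384/53 ≈ -1.2228e+9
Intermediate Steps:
n(x, a) = 2*x/(-208 + a) (n(x, a) = (2*x)/(-208 + a) = 2*x/(-208 + a))
(15300 + 24388)*(n(q, 102) - 30811) = (15300 + 24388)*(2*(-90)/(-208 + 102) - 30811) = 39688*(2*(-90)/(-106) - 30811) = 39688*(2*(-90)*(-1/106) - 30811) = 39688*(90/53 - 30811) = 39688*(-1632893/53) = -64806257384/53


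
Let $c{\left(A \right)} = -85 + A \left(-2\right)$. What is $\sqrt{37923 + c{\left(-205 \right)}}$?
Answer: $2 \sqrt{9562} \approx 195.57$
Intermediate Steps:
$c{\left(A \right)} = -85 - 2 A$
$\sqrt{37923 + c{\left(-205 \right)}} = \sqrt{37923 - -325} = \sqrt{37923 + \left(-85 + 410\right)} = \sqrt{37923 + 325} = \sqrt{38248} = 2 \sqrt{9562}$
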